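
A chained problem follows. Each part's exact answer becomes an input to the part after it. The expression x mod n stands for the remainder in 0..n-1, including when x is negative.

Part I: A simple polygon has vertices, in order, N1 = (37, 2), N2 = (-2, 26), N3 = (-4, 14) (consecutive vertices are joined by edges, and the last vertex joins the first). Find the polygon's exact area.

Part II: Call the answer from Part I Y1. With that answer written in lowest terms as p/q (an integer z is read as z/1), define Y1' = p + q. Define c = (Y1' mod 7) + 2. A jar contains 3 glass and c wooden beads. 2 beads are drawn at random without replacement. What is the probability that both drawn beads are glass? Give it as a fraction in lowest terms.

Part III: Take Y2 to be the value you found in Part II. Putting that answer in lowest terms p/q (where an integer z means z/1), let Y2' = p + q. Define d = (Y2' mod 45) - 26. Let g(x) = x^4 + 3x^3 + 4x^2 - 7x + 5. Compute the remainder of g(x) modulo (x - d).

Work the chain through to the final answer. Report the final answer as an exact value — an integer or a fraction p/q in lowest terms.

Part I: cross terms: (37*26 - -2*2)=966, (-2*14 - -4*26)=76, (-4*2 - 37*14)=-526; twice the area = |516| = 516; area = 258; answer 258
Part II: Y1 = 258; threaded value p + q = 259; c = 2; total draws C(5,2) = 10; favorable C(3,2) = 3; P = 3/10; answer 3/10
Part III: Y2 = 3/10; threaded value p + q = 13; d = -13; remainder = value at the root: 1*(-13)^4 + 3*(-13)^3 + 4*(-13)^2 - 7*(-13)^1 + 5 = (28561) + (-6591) + (676) + (91) + (5) = 22742; answer 22742

22742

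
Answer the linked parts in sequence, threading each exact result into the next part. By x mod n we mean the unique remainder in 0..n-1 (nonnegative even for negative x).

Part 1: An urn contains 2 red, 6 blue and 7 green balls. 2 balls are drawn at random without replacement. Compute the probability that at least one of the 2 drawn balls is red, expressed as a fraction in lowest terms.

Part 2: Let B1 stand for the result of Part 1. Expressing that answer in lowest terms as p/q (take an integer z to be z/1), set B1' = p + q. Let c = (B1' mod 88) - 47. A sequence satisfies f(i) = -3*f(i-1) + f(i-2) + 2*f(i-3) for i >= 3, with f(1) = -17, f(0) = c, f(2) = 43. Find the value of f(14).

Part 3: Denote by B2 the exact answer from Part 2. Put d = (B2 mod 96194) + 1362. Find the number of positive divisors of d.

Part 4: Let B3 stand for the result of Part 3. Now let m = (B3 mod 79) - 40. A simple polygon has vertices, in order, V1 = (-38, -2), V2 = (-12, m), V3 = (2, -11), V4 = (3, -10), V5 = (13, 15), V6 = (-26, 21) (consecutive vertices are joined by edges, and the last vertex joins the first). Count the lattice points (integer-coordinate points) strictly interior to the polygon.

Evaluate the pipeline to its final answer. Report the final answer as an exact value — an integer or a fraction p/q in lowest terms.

1536

Part 1: total draws C(15,2) = 105; complement C(13,2) = 78; favorable 105 - 78 = 27; P = 9/35; answer 9/35
Part 2: B1 = 9/35; threaded value p + q = 44; c = -3; f(3) = -3*(43) + 1*(-17) + 2*(-3) = -152; iterating: f(3)=-152, f(4)=465, f(5)=-1461, f(6)=4544, f(7)=-14163, f(8)=44111, f(9)=-137408, f(10)=428009, f(11)=-1333213, f(12)=4152832, f(13)=-12935691, f(14)=40293479; answer 40293479
Part 3: B2 = 40293479; d = 85749; 85749 = 3 * 101 * 283; number of divisors = (1+1) * (1+1) * (1+1) = 8; answer 8
Part 4: B3 = 8; m = -32; cross terms: (-38*-32 - -12*-2)=1192, (-12*-11 - 2*-32)=196, (2*-10 - 3*-11)=13, (3*15 - 13*-10)=175, (13*21 - -26*15)=663, (-26*-2 - -38*21)=850; twice the area = |3089| = 3089; area = 3089/2; boundary points = 2 + 7 + 1 + 5 + 3 + 1 = 19; strictly interior points = area - boundary/2 + 1 = 1536; answer 1536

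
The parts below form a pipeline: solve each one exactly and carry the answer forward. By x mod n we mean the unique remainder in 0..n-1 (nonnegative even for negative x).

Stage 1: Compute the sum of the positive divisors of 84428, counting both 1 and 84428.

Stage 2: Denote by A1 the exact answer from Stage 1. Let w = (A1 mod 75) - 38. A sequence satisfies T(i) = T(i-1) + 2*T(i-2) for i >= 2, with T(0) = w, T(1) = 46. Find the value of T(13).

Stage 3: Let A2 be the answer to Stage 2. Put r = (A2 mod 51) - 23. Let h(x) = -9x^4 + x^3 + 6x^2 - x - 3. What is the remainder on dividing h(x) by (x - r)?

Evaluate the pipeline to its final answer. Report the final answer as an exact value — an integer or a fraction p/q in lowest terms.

-21654

Stage 1: 84428 = 2^2 * 21107; sigma = (1 + 2 + 4) * (1 + 21107) = 7 * 21108 = 147756; answer 147756
Stage 2: A1 = 147756; w = -32; T(2) = 1*(46) + 2*(-32) = -18; iterating: T(2)=-18, T(3)=74, T(4)=38, T(5)=186, T(6)=262, T(7)=634, T(8)=1158, T(9)=2426, T(10)=4742, T(11)=9594, T(12)=19078, T(13)=38266; answer 38266
Stage 3: A2 = 38266; r = -7; remainder = value at the root: -9*(-7)^4 + 1*(-7)^3 + 6*(-7)^2 - 1*(-7)^1 - 3 = (-21609) + (-343) + (294) + (7) + (-3) = -21654; answer -21654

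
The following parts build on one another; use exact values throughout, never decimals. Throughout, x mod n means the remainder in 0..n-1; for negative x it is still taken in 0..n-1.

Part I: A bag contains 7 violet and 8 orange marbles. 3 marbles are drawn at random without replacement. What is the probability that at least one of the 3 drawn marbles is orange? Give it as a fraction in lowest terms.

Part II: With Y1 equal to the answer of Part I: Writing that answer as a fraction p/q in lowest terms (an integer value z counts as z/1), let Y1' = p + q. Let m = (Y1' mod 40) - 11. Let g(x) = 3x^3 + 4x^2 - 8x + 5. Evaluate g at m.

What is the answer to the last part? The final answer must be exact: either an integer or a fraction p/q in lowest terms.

Part I: total draws C(15,3) = 455; complement C(7,3) = 35; favorable 455 - 35 = 420; P = 12/13; answer 12/13
Part II: Y1 = 12/13; threaded value p + q = 25; m = 14; 3*(14)^3 + 4*(14)^2 - 8*(14)^1 + 5 = (8232) + (784) + (-112) + (5) = 8909; answer 8909

8909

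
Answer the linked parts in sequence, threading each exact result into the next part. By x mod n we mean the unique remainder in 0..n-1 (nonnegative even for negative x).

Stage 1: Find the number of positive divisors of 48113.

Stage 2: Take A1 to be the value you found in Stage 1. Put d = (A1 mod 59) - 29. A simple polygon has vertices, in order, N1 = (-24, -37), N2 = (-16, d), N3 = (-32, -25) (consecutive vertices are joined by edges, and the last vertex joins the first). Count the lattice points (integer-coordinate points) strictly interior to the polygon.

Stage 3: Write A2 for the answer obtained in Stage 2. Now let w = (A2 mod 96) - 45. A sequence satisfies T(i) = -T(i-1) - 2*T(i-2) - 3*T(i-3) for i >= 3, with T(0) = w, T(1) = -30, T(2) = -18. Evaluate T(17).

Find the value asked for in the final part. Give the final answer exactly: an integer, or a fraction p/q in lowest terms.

27894

Stage 1: 48113 = 13 * 3701; number of divisors = (1+1) * (1+1) = 4; answer 4
Stage 2: A1 = 4; d = -25; cross terms: (-24*-25 - -16*-37)=8, (-16*-25 - -32*-25)=-400, (-32*-37 - -24*-25)=584; twice the area = |192| = 192; area = 96; boundary points = 4 + 16 + 4 = 24; strictly interior points = area - boundary/2 + 1 = 85; answer 85
Stage 3: A2 = 85; w = 40; T(3) = -1*(-18) - 2*(-30) - 3*(40) = -42; iterating: T(3)=-42, T(4)=168, T(5)=-30, T(6)=-180, T(7)=-264, T(8)=714, T(9)=354, T(10)=-990, T(11)=-1860, T(12)=2778, T(13)=3912, T(14)=-3888, T(15)=-12270, T(16)=8310, T(17)=27894; answer 27894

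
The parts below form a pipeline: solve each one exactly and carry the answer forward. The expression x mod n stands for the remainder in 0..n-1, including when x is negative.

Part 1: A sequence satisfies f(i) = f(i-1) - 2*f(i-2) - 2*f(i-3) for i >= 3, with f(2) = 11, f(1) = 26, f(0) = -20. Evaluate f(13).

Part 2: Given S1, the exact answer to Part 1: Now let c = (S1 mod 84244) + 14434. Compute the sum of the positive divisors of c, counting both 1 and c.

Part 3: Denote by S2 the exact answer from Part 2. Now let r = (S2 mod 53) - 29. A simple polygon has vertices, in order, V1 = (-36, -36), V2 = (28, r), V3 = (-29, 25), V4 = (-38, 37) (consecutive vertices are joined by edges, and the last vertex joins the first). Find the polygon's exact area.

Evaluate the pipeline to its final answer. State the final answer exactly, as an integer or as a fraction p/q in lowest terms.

Part 1: f(3) = 1*(11) - 2*(26) - 2*(-20) = -1; iterating: f(3)=-1, f(4)=-75, f(5)=-95, f(6)=57, f(7)=397, f(8)=473, f(9)=-435, f(10)=-2175, f(11)=-2251, f(12)=2969, f(13)=11821; answer 11821
Part 2: S1 = 11821; c = 26255; 26255 = 5 * 59 * 89; sigma = (1 + 5) * (1 + 59) * (1 + 89) = 6 * 60 * 90 = 32400; answer 32400
Part 3: S2 = 32400; r = -12; cross terms: (-36*-12 - 28*-36)=1440, (28*25 - -29*-12)=352, (-29*37 - -38*25)=-123, (-38*-36 - -36*37)=2700; twice the area = |4369| = 4369; area = 4369/2; answer 4369/2

4369/2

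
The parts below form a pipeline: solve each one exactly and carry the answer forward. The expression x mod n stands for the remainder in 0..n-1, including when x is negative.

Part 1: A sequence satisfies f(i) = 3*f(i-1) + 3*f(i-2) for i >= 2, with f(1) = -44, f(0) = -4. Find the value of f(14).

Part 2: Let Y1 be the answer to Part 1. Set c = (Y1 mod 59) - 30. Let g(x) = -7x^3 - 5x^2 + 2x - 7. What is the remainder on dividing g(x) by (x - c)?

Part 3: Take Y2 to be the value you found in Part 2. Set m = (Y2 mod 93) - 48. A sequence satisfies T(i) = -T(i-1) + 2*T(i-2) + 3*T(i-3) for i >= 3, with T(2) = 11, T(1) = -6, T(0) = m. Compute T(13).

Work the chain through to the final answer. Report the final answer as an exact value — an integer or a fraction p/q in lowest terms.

-681

Part 1: f(2) = 3*(-44) + 3*(-4) = -144; iterating: f(2)=-144, f(3)=-564, f(4)=-2124, f(5)=-8064, f(6)=-30564, f(7)=-115884, f(8)=-439344, f(9)=-1665684, f(10)=-6315084, f(11)=-23942304, f(12)=-90772164, f(13)=-344143404, f(14)=-1304746704; answer -1304746704
Part 2: Y1 = -1304746704; c = -25; remainder = value at the root: -7*(-25)^3 - 5*(-25)^2 + 2*(-25)^1 - 7 = (109375) + (-3125) + (-50) + (-7) = 106193; answer 106193
Part 3: Y2 = 106193; m = 32; T(3) = -1*(11) + 2*(-6) + 3*(32) = 73; iterating: T(3)=73, T(4)=-69, T(5)=248, T(6)=-167, T(7)=456, T(8)=-46, T(9)=457, T(10)=819, T(11)=-43, T(12)=3052, T(13)=-681; answer -681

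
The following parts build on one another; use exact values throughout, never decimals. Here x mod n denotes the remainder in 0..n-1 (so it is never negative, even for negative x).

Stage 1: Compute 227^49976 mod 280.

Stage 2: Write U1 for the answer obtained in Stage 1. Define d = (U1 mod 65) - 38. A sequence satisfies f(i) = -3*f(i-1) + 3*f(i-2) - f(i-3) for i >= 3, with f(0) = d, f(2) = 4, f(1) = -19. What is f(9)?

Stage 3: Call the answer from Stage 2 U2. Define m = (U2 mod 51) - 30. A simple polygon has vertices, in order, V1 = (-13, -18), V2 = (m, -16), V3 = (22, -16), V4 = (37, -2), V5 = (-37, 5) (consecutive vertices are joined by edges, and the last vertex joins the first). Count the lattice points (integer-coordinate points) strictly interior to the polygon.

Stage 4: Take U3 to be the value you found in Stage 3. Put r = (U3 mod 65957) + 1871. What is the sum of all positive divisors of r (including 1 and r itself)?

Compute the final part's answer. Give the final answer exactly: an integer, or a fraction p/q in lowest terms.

Stage 1: squarings mod 280: 227^1=227, 227^2=9, 227^4=81, 227^8=121, 227^16=81, 227^32=121, 227^64=81, 227^128=121, 227^256=81, 227^512=121, 227^1024=81, 227^2048=121, 227^4096=81, 227^8192=121, 227^16384=81, 227^32768=121; 227^49976 = 227^8 * 227^16 * 227^32 * 227^256 * 227^512 * 227^16384 * 227^32768 = 121 (mod 280); answer 121
Stage 2: U1 = 121; d = 18; f(3) = -3*(4) + 3*(-19) - 1*(18) = -87; iterating: f(3)=-87, f(4)=292, f(5)=-1141, f(6)=4386, f(7)=-16873, f(8)=64918, f(9)=-249759; answer -249759
Stage 3: U2 = -249759; m = 9; cross terms: (-13*-16 - 9*-18)=370, (9*-16 - 22*-16)=208, (22*-2 - 37*-16)=548, (37*5 - -37*-2)=111, (-37*-18 - -13*5)=731; twice the area = |1968| = 1968; area = 984; boundary points = 2 + 13 + 1 + 1 + 1 = 18; strictly interior points = area - boundary/2 + 1 = 976; answer 976
Stage 4: U3 = 976; r = 2847; 2847 = 3 * 13 * 73; sigma = (1 + 3) * (1 + 13) * (1 + 73) = 4 * 14 * 74 = 4144; answer 4144

4144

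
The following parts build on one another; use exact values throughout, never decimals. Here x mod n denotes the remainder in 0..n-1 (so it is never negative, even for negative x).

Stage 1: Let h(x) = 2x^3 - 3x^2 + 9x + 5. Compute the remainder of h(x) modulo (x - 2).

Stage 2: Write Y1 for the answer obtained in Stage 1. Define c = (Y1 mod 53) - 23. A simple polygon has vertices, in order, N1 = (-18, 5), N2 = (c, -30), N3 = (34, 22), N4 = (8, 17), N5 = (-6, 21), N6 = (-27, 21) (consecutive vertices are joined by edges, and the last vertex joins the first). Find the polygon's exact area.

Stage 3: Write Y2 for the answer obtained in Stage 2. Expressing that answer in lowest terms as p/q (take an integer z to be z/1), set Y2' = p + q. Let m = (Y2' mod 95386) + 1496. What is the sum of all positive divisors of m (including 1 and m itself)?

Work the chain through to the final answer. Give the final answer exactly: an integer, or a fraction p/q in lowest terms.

3534

Stage 1: remainder = value at the root: 2*(2)^3 - 3*(2)^2 + 9*(2)^1 + 5 = (16) + (-12) + (18) + (5) = 27; answer 27
Stage 2: Y1 = 27; c = 4; cross terms: (-18*-30 - 4*5)=520, (4*22 - 34*-30)=1108, (34*17 - 8*22)=402, (8*21 - -6*17)=270, (-6*21 - -27*21)=441, (-27*5 - -18*21)=243; twice the area = |2984| = 2984; area = 1492; answer 1492
Stage 3: Y2 = 1492; threaded value p + q = 1493; m = 2989; 2989 = 7^2 * 61; sigma = (1 + 7 + 49) * (1 + 61) = 57 * 62 = 3534; answer 3534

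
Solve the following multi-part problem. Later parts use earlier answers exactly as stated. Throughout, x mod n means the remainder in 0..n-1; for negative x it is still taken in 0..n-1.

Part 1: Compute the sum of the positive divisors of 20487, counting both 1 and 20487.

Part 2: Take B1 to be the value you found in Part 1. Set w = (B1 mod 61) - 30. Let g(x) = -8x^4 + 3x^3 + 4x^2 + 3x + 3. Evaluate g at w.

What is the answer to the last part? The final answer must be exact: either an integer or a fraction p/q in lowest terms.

Part 1: 20487 = 3 * 6829; sigma = (1 + 3) * (1 + 6829) = 4 * 6830 = 27320; answer 27320
Part 2: B1 = 27320; w = 23; -8*(23)^4 + 3*(23)^3 + 4*(23)^2 + 3*(23)^1 + 3 = (-2238728) + (36501) + (2116) + (69) + (3) = -2200039; answer -2200039

-2200039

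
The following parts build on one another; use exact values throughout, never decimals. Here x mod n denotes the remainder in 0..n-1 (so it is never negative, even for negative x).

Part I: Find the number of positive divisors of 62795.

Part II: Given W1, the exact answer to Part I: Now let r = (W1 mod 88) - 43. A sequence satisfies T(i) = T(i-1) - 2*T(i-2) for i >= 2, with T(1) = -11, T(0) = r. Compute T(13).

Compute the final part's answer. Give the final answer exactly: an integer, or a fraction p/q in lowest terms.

Part I: 62795 = 5 * 19 * 661; number of divisors = (1+1) * (1+1) * (1+1) = 8; answer 8
Part II: W1 = 8; r = -35; T(2) = 1*(-11) - 2*(-35) = 59; iterating: T(2)=59, T(3)=81, T(4)=-37, T(5)=-199, T(6)=-125, T(7)=273, T(8)=523, T(9)=-23, T(10)=-1069, T(11)=-1023, T(12)=1115, T(13)=3161; answer 3161

3161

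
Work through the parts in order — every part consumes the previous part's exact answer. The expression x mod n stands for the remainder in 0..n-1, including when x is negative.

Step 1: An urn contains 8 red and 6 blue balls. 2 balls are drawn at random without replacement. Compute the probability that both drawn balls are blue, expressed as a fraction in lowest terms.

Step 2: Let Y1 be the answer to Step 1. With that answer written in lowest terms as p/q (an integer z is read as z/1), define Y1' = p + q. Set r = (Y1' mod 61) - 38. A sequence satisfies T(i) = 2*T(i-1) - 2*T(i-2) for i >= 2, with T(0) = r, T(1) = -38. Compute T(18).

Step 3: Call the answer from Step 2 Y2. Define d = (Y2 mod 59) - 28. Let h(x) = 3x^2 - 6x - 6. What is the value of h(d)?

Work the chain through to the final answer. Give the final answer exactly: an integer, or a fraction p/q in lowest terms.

-9

Step 1: total draws C(14,2) = 91; favorable C(6,2) = 15; P = 15/91; answer 15/91
Step 2: Y1 = 15/91; threaded value p + q = 106; r = 7; T(2) = 2*(-38) - 2*(7) = -90; iterating: T(2)=-90, T(3)=-104, T(4)=-28, T(5)=152, T(6)=360, T(7)=416, T(8)=112, T(9)=-608, T(10)=-1440, T(11)=-1664, T(12)=-448, T(13)=2432, T(14)=5760, T(15)=6656, T(16)=1792, T(17)=-9728, T(18)=-23040; answer -23040
Step 3: Y2 = -23040; d = 1; 3*(1)^2 - 6*(1)^1 - 6 = (3) + (-6) + (-6) = -9; answer -9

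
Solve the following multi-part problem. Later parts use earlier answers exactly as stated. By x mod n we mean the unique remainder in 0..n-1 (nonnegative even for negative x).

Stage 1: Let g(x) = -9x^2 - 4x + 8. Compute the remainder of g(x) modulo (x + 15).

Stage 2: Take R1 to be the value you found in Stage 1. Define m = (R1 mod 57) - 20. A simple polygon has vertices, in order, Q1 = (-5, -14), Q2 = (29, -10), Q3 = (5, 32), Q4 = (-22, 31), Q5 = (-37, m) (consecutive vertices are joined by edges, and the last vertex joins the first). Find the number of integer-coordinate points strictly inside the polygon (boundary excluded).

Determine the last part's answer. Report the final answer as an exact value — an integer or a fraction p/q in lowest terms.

1806

Stage 1: remainder = value at the root: -9*(-15)^2 - 4*(-15)^1 + 8 = (-2025) + (60) + (8) = -1957; answer -1957
Stage 2: R1 = -1957; m = 18; cross terms: (-5*-10 - 29*-14)=456, (29*32 - 5*-10)=978, (5*31 - -22*32)=859, (-22*18 - -37*31)=751, (-37*-14 - -5*18)=608; twice the area = |3652| = 3652; area = 1826; boundary points = 2 + 6 + 1 + 1 + 32 = 42; strictly interior points = area - boundary/2 + 1 = 1806; answer 1806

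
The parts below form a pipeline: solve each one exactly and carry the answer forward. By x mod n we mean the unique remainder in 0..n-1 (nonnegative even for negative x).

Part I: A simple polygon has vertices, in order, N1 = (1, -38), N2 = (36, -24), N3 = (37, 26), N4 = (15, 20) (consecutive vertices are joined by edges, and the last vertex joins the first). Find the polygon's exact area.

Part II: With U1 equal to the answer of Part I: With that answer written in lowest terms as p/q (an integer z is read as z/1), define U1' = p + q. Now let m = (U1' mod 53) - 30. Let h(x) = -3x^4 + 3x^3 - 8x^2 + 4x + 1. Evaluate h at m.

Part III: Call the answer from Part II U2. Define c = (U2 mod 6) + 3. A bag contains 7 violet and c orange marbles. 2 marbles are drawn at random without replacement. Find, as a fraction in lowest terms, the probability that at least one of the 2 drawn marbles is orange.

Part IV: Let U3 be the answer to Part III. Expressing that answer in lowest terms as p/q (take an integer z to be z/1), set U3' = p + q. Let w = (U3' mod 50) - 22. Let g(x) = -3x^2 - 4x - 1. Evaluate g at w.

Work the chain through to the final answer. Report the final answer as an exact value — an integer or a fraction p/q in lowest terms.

Part I: cross terms: (1*-24 - 36*-38)=1344, (36*26 - 37*-24)=1824, (37*20 - 15*26)=350, (15*-38 - 1*20)=-590; twice the area = |2928| = 2928; area = 1464; answer 1464
Part II: U1 = 1464; threaded value p + q = 1465; m = 4; -3*(4)^4 + 3*(4)^3 - 8*(4)^2 + 4*(4)^1 + 1 = (-768) + (192) + (-128) + (16) + (1) = -687; answer -687
Part III: U2 = -687; c = 6; total draws C(13,2) = 78; complement C(7,2) = 21; favorable 78 - 21 = 57; P = 19/26; answer 19/26
Part IV: U3 = 19/26; threaded value p + q = 45; w = 23; -3*(23)^2 - 4*(23)^1 - 1 = (-1587) + (-92) + (-1) = -1680; answer -1680

-1680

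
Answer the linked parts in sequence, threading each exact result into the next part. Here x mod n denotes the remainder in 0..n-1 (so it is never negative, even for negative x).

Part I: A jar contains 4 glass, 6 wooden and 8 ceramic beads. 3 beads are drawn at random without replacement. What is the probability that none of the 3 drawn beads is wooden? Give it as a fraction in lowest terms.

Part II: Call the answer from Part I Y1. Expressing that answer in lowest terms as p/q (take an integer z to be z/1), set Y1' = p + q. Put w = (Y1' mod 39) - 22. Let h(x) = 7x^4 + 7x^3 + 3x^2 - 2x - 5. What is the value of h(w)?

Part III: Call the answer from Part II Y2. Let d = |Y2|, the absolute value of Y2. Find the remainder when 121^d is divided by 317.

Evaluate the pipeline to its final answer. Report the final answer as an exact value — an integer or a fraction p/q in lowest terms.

194

Part I: total draws C(18,3) = 816; favorable C(12,3) = 220; P = 55/204; answer 55/204
Part II: Y1 = 55/204; threaded value p + q = 259; w = 3; 7*(3)^4 + 7*(3)^3 + 3*(3)^2 - 2*(3)^1 - 5 = (567) + (189) + (27) + (-6) + (-5) = 772; answer 772
Part III: Y2 = 772; d = 772; squarings mod 317: 121^1=121, 121^2=59, 121^4=311, 121^8=36, 121^16=28, 121^32=150, 121^64=310, 121^128=49, 121^256=182, 121^512=156; 121^772 = 121^4 * 121^256 * 121^512 = 194 (mod 317); answer 194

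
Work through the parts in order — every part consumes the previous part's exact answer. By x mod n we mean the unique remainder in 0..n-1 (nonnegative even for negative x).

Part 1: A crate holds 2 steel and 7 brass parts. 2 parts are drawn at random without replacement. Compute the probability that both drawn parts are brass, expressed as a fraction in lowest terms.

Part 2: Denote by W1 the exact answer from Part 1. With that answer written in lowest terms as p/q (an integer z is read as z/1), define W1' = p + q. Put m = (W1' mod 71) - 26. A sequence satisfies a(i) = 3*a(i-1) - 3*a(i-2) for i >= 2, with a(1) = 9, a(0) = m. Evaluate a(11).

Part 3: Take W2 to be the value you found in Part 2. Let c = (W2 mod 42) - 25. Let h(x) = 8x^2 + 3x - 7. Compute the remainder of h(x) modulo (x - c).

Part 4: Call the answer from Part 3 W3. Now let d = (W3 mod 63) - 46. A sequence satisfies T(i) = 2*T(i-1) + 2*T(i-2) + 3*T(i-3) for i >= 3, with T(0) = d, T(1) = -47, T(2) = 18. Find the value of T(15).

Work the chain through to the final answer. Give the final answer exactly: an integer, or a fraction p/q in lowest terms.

Part 1: total draws C(9,2) = 36; favorable C(7,2) = 21; P = 7/12; answer 7/12
Part 2: W1 = 7/12; threaded value p + q = 19; m = -7; a(2) = 3*(9) - 3*(-7) = 48; iterating: a(2)=48, a(3)=117, a(4)=207, a(5)=270, a(6)=189, a(7)=-243, a(8)=-1296, a(9)=-3159, a(10)=-5589, a(11)=-7290; answer -7290
Part 3: W2 = -7290; c = -7; remainder = value at the root: 8*(-7)^2 + 3*(-7)^1 - 7 = (392) + (-21) + (-7) = 364; answer 364
Part 4: W3 = 364; d = 3; T(3) = 2*(18) + 2*(-47) + 3*(3) = -49; iterating: T(3)=-49, T(4)=-203, T(5)=-450, T(6)=-1453, T(7)=-4415, T(8)=-13086, T(9)=-39361, T(10)=-118139, T(11)=-354258, T(12)=-1062877, T(13)=-3188687, T(14)=-9565902, T(15)=-28697809; answer -28697809

-28697809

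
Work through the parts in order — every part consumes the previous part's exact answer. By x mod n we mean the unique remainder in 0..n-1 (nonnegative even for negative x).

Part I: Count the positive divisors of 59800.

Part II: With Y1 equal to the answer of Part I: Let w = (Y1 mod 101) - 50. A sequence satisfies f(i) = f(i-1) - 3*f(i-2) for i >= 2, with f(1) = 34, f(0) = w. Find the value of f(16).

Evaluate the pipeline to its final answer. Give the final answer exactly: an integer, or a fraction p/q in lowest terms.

138778

Part I: 59800 = 2^3 * 5^2 * 13 * 23; number of divisors = (3+1) * (2+1) * (1+1) * (1+1) = 48; answer 48
Part II: Y1 = 48; w = -2; f(2) = 1*(34) - 3*(-2) = 40; iterating: f(2)=40, f(3)=-62, f(4)=-182, f(5)=4, f(6)=550, f(7)=538, f(8)=-1112, f(9)=-2726, f(10)=610, f(11)=8788, f(12)=6958, f(13)=-19406, f(14)=-40280, f(15)=17938, f(16)=138778; answer 138778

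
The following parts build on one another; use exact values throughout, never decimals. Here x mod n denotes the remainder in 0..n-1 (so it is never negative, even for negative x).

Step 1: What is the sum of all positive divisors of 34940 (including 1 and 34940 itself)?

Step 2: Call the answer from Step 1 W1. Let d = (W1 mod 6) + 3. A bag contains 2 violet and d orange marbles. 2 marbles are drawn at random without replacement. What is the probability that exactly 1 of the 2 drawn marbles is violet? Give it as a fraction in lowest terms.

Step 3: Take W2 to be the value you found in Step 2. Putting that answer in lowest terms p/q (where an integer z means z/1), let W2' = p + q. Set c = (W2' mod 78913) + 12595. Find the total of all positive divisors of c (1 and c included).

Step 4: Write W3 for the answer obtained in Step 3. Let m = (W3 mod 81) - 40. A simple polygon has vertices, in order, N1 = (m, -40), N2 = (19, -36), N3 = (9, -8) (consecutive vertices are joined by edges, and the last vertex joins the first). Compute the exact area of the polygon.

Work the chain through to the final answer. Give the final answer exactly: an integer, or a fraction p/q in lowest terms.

272

Step 1: 34940 = 2^2 * 5 * 1747; sigma = (1 + 2 + 4) * (1 + 5) * (1 + 1747) = 7 * 6 * 1748 = 73416; answer 73416
Step 2: W1 = 73416; d = 3; total draws C(5,2) = 10; favorable C(2,1)*C(3,1) = 6; P = 3/5; answer 3/5
Step 3: W2 = 3/5; threaded value p + q = 8; c = 12603; 12603 = 3 * 4201; sigma = (1 + 3) * (1 + 4201) = 4 * 4202 = 16808; answer 16808
Step 4: W3 = 16808; m = 1; cross terms: (1*-36 - 19*-40)=724, (19*-8 - 9*-36)=172, (9*-40 - 1*-8)=-352; twice the area = |544| = 544; area = 272; answer 272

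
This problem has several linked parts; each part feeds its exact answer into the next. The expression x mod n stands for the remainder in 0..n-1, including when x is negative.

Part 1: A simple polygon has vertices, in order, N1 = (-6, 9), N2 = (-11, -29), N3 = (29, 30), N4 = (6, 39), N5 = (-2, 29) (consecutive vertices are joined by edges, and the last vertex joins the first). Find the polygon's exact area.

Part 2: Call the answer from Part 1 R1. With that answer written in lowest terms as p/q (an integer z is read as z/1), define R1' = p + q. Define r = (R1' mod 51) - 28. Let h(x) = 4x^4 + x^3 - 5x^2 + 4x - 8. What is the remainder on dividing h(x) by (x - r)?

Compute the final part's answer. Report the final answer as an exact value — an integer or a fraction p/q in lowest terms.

1543642

Part 1: cross terms: (-6*-29 - -11*9)=273, (-11*30 - 29*-29)=511, (29*39 - 6*30)=951, (6*29 - -2*39)=252, (-2*9 - -6*29)=156; twice the area = |2143| = 2143; area = 2143/2; answer 2143/2
Part 2: R1 = 2143/2; threaded value p + q = 2145; r = -25; remainder = value at the root: 4*(-25)^4 + 1*(-25)^3 - 5*(-25)^2 + 4*(-25)^1 - 8 = (1562500) + (-15625) + (-3125) + (-100) + (-8) = 1543642; answer 1543642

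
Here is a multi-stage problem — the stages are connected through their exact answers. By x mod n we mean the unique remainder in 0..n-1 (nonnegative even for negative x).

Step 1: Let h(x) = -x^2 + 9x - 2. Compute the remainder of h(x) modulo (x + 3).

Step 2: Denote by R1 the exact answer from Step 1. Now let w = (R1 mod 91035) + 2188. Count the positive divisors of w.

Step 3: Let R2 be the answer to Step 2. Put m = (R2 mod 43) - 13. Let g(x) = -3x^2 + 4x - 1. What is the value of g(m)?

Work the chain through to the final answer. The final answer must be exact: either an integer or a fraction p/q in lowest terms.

Step 1: remainder = value at the root: -1*(-3)^2 + 9*(-3)^1 - 2 = (-9) + (-27) + (-2) = -38; answer -38
Step 2: R1 = -38; w = 93185; 93185 = 5 * 18637; number of divisors = (1+1) * (1+1) = 4; answer 4
Step 3: R2 = 4; m = -9; -3*(-9)^2 + 4*(-9)^1 - 1 = (-243) + (-36) + (-1) = -280; answer -280

-280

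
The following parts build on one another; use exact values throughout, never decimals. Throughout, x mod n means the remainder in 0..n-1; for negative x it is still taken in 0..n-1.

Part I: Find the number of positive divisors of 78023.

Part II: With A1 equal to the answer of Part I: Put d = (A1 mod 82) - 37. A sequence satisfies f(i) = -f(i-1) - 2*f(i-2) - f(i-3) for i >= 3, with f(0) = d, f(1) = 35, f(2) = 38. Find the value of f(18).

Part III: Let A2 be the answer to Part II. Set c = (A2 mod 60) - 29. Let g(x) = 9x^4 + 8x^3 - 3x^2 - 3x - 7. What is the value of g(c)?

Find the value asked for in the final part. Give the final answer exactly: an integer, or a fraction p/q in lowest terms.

238998

Part I: 78023 = 11 * 41 * 173; number of divisors = (1+1) * (1+1) * (1+1) = 8; answer 8
Part II: A1 = 8; d = -29; f(3) = -1*(38) - 2*(35) - 1*(-29) = -79; iterating: f(3)=-79, f(4)=-32, f(5)=152, f(6)=-9, f(7)=-263, f(8)=129, f(9)=406, f(10)=-401, f(11)=-540, f(12)=936, f(13)=545, f(14)=-1877, f(15)=-149, f(16)=3358, f(17)=-1183, f(18)=-5384; answer -5384
Part III: A2 = -5384; c = -13; 9*(-13)^4 + 8*(-13)^3 - 3*(-13)^2 - 3*(-13)^1 - 7 = (257049) + (-17576) + (-507) + (39) + (-7) = 238998; answer 238998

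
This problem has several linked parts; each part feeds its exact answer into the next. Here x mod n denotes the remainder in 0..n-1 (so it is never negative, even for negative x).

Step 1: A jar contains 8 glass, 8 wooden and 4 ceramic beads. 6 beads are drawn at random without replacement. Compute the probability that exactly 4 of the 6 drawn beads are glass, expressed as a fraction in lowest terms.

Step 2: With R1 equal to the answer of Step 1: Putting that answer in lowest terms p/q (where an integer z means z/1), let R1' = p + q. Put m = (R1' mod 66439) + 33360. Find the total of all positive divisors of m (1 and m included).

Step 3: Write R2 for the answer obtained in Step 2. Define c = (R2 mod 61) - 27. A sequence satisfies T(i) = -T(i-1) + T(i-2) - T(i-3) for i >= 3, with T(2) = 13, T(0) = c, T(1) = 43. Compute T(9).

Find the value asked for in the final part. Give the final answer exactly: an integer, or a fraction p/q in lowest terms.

Step 1: total draws C(20,6) = 38760; favorable C(8,4)*C(12,2) = 4620; P = 77/646; answer 77/646
Step 2: R1 = 77/646; threaded value p + q = 723; m = 34083; 34083 = 3^2 * 7 * 541; sigma = (1 + 3 + 9) * (1 + 7) * (1 + 541) = 13 * 8 * 542 = 56368; answer 56368
Step 3: R2 = 56368; c = -23; T(3) = -1*(13) + 1*(43) - 1*(-23) = 53; iterating: T(3)=53, T(4)=-83, T(5)=123, T(6)=-259, T(7)=465, T(8)=-847, T(9)=1571; answer 1571

1571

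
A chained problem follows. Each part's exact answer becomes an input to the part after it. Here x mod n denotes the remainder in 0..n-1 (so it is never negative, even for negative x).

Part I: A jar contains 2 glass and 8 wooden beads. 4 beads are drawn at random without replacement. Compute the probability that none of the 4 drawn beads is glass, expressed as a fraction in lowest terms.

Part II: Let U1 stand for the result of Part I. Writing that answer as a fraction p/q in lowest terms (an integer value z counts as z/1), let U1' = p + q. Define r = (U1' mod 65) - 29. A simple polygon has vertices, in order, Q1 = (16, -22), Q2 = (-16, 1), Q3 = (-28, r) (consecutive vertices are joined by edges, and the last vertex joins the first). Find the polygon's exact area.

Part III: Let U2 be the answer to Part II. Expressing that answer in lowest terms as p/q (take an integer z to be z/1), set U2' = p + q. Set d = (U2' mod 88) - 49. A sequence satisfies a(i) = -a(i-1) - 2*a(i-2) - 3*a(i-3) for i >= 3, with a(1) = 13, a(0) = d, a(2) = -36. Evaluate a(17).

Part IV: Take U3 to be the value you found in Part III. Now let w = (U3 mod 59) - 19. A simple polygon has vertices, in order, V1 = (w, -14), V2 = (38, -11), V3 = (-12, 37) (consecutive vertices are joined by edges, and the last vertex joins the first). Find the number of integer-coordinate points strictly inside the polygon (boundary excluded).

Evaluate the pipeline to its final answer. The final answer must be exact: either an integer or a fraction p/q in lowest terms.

Part I: total draws C(10,4) = 210; favorable C(8,4) = 70; P = 1/3; answer 1/3
Part II: U1 = 1/3; threaded value p + q = 4; r = -25; cross terms: (16*1 - -16*-22)=-336, (-16*-25 - -28*1)=428, (-28*-22 - 16*-25)=1016; twice the area = |1108| = 1108; area = 554; answer 554
Part III: U2 = 554; threaded value p + q = 555; d = -22; a(3) = -1*(-36) - 2*(13) - 3*(-22) = 76; iterating: a(3)=76, a(4)=-43, a(5)=-1, a(6)=-141, a(7)=272, a(8)=13, a(9)=-134, a(10)=-708, a(11)=937, a(12)=881, a(13)=-631, a(14)=-3942, a(15)=2561, a(16)=7216, a(17)=-512; answer -512
Part IV: U3 = -512; w = 0; cross terms: (0*-11 - 38*-14)=532, (38*37 - -12*-11)=1274, (-12*-14 - 0*37)=168; twice the area = |1974| = 1974; area = 987; boundary points = 1 + 2 + 3 = 6; strictly interior points = area - boundary/2 + 1 = 985; answer 985

985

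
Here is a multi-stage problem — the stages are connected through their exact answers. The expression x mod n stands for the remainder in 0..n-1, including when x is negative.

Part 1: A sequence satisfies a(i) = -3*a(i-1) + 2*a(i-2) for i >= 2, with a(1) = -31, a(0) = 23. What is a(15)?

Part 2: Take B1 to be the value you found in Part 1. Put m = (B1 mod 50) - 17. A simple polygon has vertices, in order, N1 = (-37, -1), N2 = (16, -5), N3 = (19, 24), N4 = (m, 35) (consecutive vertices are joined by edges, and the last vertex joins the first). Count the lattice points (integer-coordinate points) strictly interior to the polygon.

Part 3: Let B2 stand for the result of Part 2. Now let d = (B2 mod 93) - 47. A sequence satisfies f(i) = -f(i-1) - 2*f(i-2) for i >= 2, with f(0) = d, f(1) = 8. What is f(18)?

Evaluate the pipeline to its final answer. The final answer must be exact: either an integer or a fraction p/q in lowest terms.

Part 1: a(2) = -3*(-31) + 2*(23) = 139; iterating: a(2)=139, a(3)=-479, a(4)=1715, a(5)=-6103, a(6)=21739, a(7)=-77423, a(8)=275747, a(9)=-982087, a(10)=3497755, a(11)=-12457439, a(12)=44367827, a(13)=-158018359, a(14)=562790731, a(15)=-2004408911; answer -2004408911
Part 2: B1 = -2004408911; m = 22; cross terms: (-37*-5 - 16*-1)=201, (16*24 - 19*-5)=479, (19*35 - 22*24)=137, (22*-1 - -37*35)=1273; twice the area = |2090| = 2090; area = 1045; boundary points = 1 + 1 + 1 + 1 = 4; strictly interior points = area - boundary/2 + 1 = 1044; answer 1044
Part 3: B2 = 1044; d = -26; f(2) = -1*(8) - 2*(-26) = 44; iterating: f(2)=44, f(3)=-60, f(4)=-28, f(5)=148, f(6)=-92, f(7)=-204, f(8)=388, f(9)=20, f(10)=-796, f(11)=756, f(12)=836, f(13)=-2348, f(14)=676, f(15)=4020, f(16)=-5372, f(17)=-2668, f(18)=13412; answer 13412

13412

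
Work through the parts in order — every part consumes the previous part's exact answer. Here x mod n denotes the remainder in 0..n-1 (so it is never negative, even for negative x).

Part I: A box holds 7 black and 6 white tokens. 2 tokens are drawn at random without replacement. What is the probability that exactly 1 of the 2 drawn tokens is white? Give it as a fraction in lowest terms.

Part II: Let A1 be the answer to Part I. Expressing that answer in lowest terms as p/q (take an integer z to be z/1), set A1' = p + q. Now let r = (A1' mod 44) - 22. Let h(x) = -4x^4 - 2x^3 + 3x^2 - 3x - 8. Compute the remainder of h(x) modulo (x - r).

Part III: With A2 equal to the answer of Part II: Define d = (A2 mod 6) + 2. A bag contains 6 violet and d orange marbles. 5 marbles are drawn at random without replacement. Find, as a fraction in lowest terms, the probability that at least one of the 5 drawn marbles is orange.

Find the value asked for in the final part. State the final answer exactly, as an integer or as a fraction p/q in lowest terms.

Part I: total draws C(13,2) = 78; favorable C(6,1)*C(7,1) = 42; P = 7/13; answer 7/13
Part II: A1 = 7/13; threaded value p + q = 20; r = -2; remainder = value at the root: -4*(-2)^4 - 2*(-2)^3 + 3*(-2)^2 - 3*(-2)^1 - 8 = (-64) + (16) + (12) + (6) + (-8) = -38; answer -38
Part III: A2 = -38; d = 6; total draws C(12,5) = 792; complement C(6,5) = 6; favorable 792 - 6 = 786; P = 131/132; answer 131/132

131/132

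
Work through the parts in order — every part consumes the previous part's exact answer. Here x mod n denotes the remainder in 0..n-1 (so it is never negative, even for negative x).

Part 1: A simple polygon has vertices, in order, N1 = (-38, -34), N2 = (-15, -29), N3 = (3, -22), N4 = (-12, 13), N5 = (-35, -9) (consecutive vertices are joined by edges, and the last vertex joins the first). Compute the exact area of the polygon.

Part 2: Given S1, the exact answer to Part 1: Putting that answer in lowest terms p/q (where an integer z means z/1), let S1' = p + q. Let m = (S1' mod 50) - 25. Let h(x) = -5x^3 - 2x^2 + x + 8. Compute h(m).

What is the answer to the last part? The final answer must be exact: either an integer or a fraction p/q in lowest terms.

Part 1: cross terms: (-38*-29 - -15*-34)=592, (-15*-22 - 3*-29)=417, (3*13 - -12*-22)=-225, (-12*-9 - -35*13)=563, (-35*-34 - -38*-9)=848; twice the area = |2195| = 2195; area = 2195/2; answer 2195/2
Part 2: S1 = 2195/2; threaded value p + q = 2197; m = 22; -5*(22)^3 - 2*(22)^2 + 1*(22)^1 + 8 = (-53240) + (-968) + (22) + (8) = -54178; answer -54178

-54178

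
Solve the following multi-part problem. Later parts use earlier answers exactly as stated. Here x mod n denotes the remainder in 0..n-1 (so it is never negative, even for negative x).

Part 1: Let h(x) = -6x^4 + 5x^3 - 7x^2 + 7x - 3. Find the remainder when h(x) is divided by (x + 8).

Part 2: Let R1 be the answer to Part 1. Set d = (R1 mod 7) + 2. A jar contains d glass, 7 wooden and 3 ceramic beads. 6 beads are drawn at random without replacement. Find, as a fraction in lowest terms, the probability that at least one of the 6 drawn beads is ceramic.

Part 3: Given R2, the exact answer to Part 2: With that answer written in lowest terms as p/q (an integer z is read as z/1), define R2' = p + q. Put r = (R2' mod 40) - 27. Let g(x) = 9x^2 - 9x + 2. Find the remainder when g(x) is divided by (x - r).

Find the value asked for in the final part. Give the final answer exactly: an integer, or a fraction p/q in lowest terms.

380

Part 1: remainder = value at the root: -6*(-8)^4 + 5*(-8)^3 - 7*(-8)^2 + 7*(-8)^1 - 3 = (-24576) + (-2560) + (-448) + (-56) + (-3) = -27643; answer -27643
Part 2: R1 = -27643; d = 2; total draws C(12,6) = 924; complement C(9,6) = 84; favorable 924 - 84 = 840; P = 10/11; answer 10/11
Part 3: R2 = 10/11; threaded value p + q = 21; r = -6; remainder = value at the root: 9*(-6)^2 - 9*(-6)^1 + 2 = (324) + (54) + (2) = 380; answer 380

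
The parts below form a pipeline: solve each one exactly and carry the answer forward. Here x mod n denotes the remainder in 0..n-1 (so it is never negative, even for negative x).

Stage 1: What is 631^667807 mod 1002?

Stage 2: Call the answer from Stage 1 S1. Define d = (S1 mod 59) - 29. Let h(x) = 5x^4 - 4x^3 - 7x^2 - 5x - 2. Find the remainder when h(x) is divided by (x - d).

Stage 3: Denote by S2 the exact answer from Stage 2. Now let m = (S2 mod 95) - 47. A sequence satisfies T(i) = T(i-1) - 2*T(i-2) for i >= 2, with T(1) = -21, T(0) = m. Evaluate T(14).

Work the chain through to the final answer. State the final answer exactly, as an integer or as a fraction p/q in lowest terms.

Stage 1: squarings mod 1002: 631^1=631, 631^2=367, 631^4=421, 631^8=889, 631^16=745, 631^32=919, 631^64=877, 631^128=595, 631^256=319, 631^512=559, 631^1024=859, 631^2048=409, 631^4096=949, 631^8192=805, 631^16384=733, 631^32768=217, 631^65536=997, 631^131072=25, 631^262144=625, 631^524288=847; 631^667807 = 631^1 * 631^2 * 631^4 * 631^8 * 631^16 * 631^128 * 631^4096 * 631^8192 * 631^131072 * 631^524288 = 97 (mod 1002); answer 97
Stage 2: S1 = 97; d = 9; remainder = value at the root: 5*(9)^4 - 4*(9)^3 - 7*(9)^2 - 5*(9)^1 - 2 = (32805) + (-2916) + (-567) + (-45) + (-2) = 29275; answer 29275
Stage 3: S2 = 29275; m = -32; T(2) = 1*(-21) - 2*(-32) = 43; iterating: T(2)=43, T(3)=85, T(4)=-1, T(5)=-171, T(6)=-169, T(7)=173, T(8)=511, T(9)=165, T(10)=-857, T(11)=-1187, T(12)=527, T(13)=2901, T(14)=1847; answer 1847

1847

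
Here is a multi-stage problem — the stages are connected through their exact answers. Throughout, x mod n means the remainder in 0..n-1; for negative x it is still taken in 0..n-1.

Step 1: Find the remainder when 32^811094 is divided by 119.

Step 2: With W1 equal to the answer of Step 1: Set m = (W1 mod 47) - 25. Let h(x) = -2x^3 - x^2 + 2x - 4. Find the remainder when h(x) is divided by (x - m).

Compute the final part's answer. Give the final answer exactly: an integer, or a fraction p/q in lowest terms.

Step 1: squarings mod 119: 32^1=32, 32^2=72, 32^4=67, 32^8=86, 32^16=18, 32^32=86, 32^64=18, 32^128=86, 32^256=18, 32^512=86, 32^1024=18, 32^2048=86, 32^4096=18, 32^8192=86, 32^16384=18, 32^32768=86, 32^65536=18, 32^131072=86, 32^262144=18, 32^524288=86; 32^811094 = 32^2 * 32^4 * 32^16 * 32^64 * 32^8192 * 32^16384 * 32^262144 * 32^524288 = 30 (mod 119); answer 30
Step 2: W1 = 30; m = 5; remainder = value at the root: -2*(5)^3 - 1*(5)^2 + 2*(5)^1 - 4 = (-250) + (-25) + (10) + (-4) = -269; answer -269

-269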